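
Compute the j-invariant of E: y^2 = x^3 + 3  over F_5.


Delta = -16(4 a^3 + 27 b^2) mod 5 = 2
-1728 * (4 a)^3 = -1728 * (4*0)^3 mod 5 = 0
j = 0 * 2^(-1) mod 5 = 0

j = 0 (mod 5)


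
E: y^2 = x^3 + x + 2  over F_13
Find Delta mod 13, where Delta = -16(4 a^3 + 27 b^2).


4 a^3 + 27 b^2 = 4*1^3 + 27*2^2 = 4 + 108 = 112
Delta = -16 * (112) = -1792
Delta mod 13 = 2

Delta = 2 (mod 13)


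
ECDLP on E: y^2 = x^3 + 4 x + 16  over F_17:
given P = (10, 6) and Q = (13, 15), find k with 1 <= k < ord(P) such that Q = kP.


Enumerate multiples of P until we hit Q = (13, 15):
  1P = (10, 6)
  2P = (6, 16)
  3P = (3, 2)
  4P = (13, 2)
  5P = (9, 4)
  6P = (2, 10)
  7P = (1, 15)
  8P = (7, 8)
  9P = (8, 4)
  10P = (0, 4)
  11P = (5, 12)
  12P = (15, 0)
  13P = (5, 5)
  14P = (0, 13)
  15P = (8, 13)
  16P = (7, 9)
  17P = (1, 2)
  18P = (2, 7)
  19P = (9, 13)
  20P = (13, 15)
Match found at i = 20.

k = 20


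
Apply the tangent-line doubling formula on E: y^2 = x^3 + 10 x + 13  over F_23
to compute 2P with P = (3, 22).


Doubling: s = (3 x1^2 + a) / (2 y1)
s = (3*3^2 + 10) / (2*22) mod 23 = 16
x3 = s^2 - 2 x1 mod 23 = 16^2 - 2*3 = 20
y3 = s (x1 - x3) - y1 mod 23 = 16 * (3 - 20) - 22 = 5

2P = (20, 5)


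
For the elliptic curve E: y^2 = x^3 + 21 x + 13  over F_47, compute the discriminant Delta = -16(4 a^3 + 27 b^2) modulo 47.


4 a^3 + 27 b^2 = 4*21^3 + 27*13^2 = 37044 + 4563 = 41607
Delta = -16 * (41607) = -665712
Delta mod 47 = 43

Delta = 43 (mod 47)


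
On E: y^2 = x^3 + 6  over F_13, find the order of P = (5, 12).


Compute successive multiples of P until we hit O:
  1P = (5, 12)
  2P = (2, 12)
  3P = (6, 1)
  4P = (6, 12)
  5P = (2, 1)
  6P = (5, 1)
  7P = O

ord(P) = 7


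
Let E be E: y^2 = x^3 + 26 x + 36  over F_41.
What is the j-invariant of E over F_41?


Delta = -16(4 a^3 + 27 b^2) mod 41 = 36
-1728 * (4 a)^3 = -1728 * (4*26)^3 mod 41 = 31
j = 31 * 36^(-1) mod 41 = 2

j = 2 (mod 41)


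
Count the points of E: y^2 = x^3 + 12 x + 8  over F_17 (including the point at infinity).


For each x in F_17, count y with y^2 = x^3 + 12 x + 8 mod 17:
  x = 0: RHS = 8, y in [5, 12]  -> 2 point(s)
  x = 1: RHS = 4, y in [2, 15]  -> 2 point(s)
  x = 4: RHS = 1, y in [1, 16]  -> 2 point(s)
  x = 8: RHS = 4, y in [2, 15]  -> 2 point(s)
  x = 11: RHS = 9, y in [3, 14]  -> 2 point(s)
  x = 13: RHS = 15, y in [7, 10]  -> 2 point(s)
  x = 14: RHS = 13, y in [8, 9]  -> 2 point(s)
Affine points: 14. Add the point at infinity: total = 15.

#E(F_17) = 15


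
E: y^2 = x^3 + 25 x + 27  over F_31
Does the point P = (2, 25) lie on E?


Check whether y^2 = x^3 + 25 x + 27 (mod 31) for (x, y) = (2, 25).
LHS: y^2 = 25^2 mod 31 = 5
RHS: x^3 + 25 x + 27 = 2^3 + 25*2 + 27 mod 31 = 23
LHS != RHS

No, not on the curve


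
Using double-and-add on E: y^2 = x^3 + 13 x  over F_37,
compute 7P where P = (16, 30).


k = 7 = 111_2 (binary, LSB first: 111)
Double-and-add from P = (16, 30):
  bit 0 = 1: acc = O + (16, 30) = (16, 30)
  bit 1 = 1: acc = (16, 30) + (30, 11) = (7, 8)
  bit 2 = 1: acc = (7, 8) + (25, 22) = (12, 21)

7P = (12, 21)


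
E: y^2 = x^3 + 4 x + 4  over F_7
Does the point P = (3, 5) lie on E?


Check whether y^2 = x^3 + 4 x + 4 (mod 7) for (x, y) = (3, 5).
LHS: y^2 = 5^2 mod 7 = 4
RHS: x^3 + 4 x + 4 = 3^3 + 4*3 + 4 mod 7 = 1
LHS != RHS

No, not on the curve


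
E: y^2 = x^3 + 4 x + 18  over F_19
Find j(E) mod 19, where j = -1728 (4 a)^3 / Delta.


Delta = -16(4 a^3 + 27 b^2) mod 19 = 13
-1728 * (4 a)^3 = -1728 * (4*4)^3 mod 19 = 11
j = 11 * 13^(-1) mod 19 = 14

j = 14 (mod 19)


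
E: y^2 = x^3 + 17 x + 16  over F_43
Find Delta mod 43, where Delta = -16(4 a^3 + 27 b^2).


4 a^3 + 27 b^2 = 4*17^3 + 27*16^2 = 19652 + 6912 = 26564
Delta = -16 * (26564) = -425024
Delta mod 43 = 31

Delta = 31 (mod 43)


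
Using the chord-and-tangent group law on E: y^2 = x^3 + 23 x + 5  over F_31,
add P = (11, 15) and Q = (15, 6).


P != Q, so use the chord formula.
s = (y2 - y1) / (x2 - x1) = (22) / (4) mod 31 = 21
x3 = s^2 - x1 - x2 mod 31 = 21^2 - 11 - 15 = 12
y3 = s (x1 - x3) - y1 mod 31 = 21 * (11 - 12) - 15 = 26

P + Q = (12, 26)


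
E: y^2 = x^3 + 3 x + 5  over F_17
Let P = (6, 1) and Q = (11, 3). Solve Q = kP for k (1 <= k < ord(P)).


Enumerate multiples of P until we hit Q = (11, 3):
  1P = (6, 1)
  2P = (4, 8)
  3P = (15, 5)
  4P = (9, 9)
  5P = (11, 14)
  6P = (2, 6)
  7P = (1, 14)
  8P = (12, 1)
  9P = (16, 16)
  10P = (10, 10)
  11P = (5, 14)
  12P = (5, 3)
  13P = (10, 7)
  14P = (16, 1)
  15P = (12, 16)
  16P = (1, 3)
  17P = (2, 11)
  18P = (11, 3)
Match found at i = 18.

k = 18


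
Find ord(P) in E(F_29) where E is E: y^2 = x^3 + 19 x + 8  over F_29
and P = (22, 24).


Compute successive multiples of P until we hit O:
  1P = (22, 24)
  2P = (10, 3)
  3P = (20, 23)
  4P = (9, 26)
  5P = (3, 11)
  6P = (17, 13)
  7P = (25, 10)
  8P = (7, 22)
  ... (continuing to 18P)
  18P = O

ord(P) = 18


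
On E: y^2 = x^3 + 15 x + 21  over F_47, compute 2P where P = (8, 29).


Doubling: s = (3 x1^2 + a) / (2 y1)
s = (3*8^2 + 15) / (2*29) mod 47 = 6
x3 = s^2 - 2 x1 mod 47 = 6^2 - 2*8 = 20
y3 = s (x1 - x3) - y1 mod 47 = 6 * (8 - 20) - 29 = 40

2P = (20, 40)


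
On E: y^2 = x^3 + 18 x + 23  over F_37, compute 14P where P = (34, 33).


k = 14 = 1110_2 (binary, LSB first: 0111)
Double-and-add from P = (34, 33):
  bit 0 = 0: acc unchanged = O
  bit 1 = 1: acc = O + (7, 14) = (7, 14)
  bit 2 = 1: acc = (7, 14) + (22, 2) = (19, 3)
  bit 3 = 1: acc = (19, 3) + (27, 29) = (27, 8)

14P = (27, 8)


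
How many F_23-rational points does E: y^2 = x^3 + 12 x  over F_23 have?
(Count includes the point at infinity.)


For each x in F_23, count y with y^2 = x^3 + 12 x + 0 mod 23:
  x = 0: RHS = 0, y in [0]  -> 1 point(s)
  x = 1: RHS = 13, y in [6, 17]  -> 2 point(s)
  x = 2: RHS = 9, y in [3, 20]  -> 2 point(s)
  x = 5: RHS = 1, y in [1, 22]  -> 2 point(s)
  x = 6: RHS = 12, y in [9, 14]  -> 2 point(s)
  x = 7: RHS = 13, y in [6, 17]  -> 2 point(s)
  x = 9: RHS = 9, y in [3, 20]  -> 2 point(s)
  x = 10: RHS = 16, y in [4, 19]  -> 2 point(s)
  x = 12: RHS = 9, y in [3, 20]  -> 2 point(s)
  x = 15: RHS = 13, y in [6, 17]  -> 2 point(s)
  x = 19: RHS = 3, y in [7, 16]  -> 2 point(s)
  x = 20: RHS = 6, y in [11, 12]  -> 2 point(s)
Affine points: 23. Add the point at infinity: total = 24.

#E(F_23) = 24


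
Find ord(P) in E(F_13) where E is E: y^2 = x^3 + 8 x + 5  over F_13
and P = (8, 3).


Compute successive multiples of P until we hit O:
  1P = (8, 3)
  2P = (6, 3)
  3P = (12, 10)
  4P = (5, 12)
  5P = (9, 0)
  6P = (5, 1)
  7P = (12, 3)
  8P = (6, 10)
  ... (continuing to 10P)
  10P = O

ord(P) = 10


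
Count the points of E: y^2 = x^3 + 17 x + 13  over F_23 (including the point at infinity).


For each x in F_23, count y with y^2 = x^3 + 17 x + 13 mod 23:
  x = 0: RHS = 13, y in [6, 17]  -> 2 point(s)
  x = 1: RHS = 8, y in [10, 13]  -> 2 point(s)
  x = 2: RHS = 9, y in [3, 20]  -> 2 point(s)
  x = 5: RHS = 16, y in [4, 19]  -> 2 point(s)
  x = 6: RHS = 9, y in [3, 20]  -> 2 point(s)
  x = 11: RHS = 13, y in [6, 17]  -> 2 point(s)
  x = 12: RHS = 13, y in [6, 17]  -> 2 point(s)
  x = 13: RHS = 16, y in [4, 19]  -> 2 point(s)
  x = 15: RHS = 9, y in [3, 20]  -> 2 point(s)
  x = 20: RHS = 4, y in [2, 21]  -> 2 point(s)
  x = 22: RHS = 18, y in [8, 15]  -> 2 point(s)
Affine points: 22. Add the point at infinity: total = 23.

#E(F_23) = 23


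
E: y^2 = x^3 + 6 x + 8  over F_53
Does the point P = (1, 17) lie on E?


Check whether y^2 = x^3 + 6 x + 8 (mod 53) for (x, y) = (1, 17).
LHS: y^2 = 17^2 mod 53 = 24
RHS: x^3 + 6 x + 8 = 1^3 + 6*1 + 8 mod 53 = 15
LHS != RHS

No, not on the curve


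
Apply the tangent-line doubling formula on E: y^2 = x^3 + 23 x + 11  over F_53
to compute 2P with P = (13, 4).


Doubling: s = (3 x1^2 + a) / (2 y1)
s = (3*13^2 + 23) / (2*4) mod 53 = 0
x3 = s^2 - 2 x1 mod 53 = 0^2 - 2*13 = 27
y3 = s (x1 - x3) - y1 mod 53 = 0 * (13 - 27) - 4 = 49

2P = (27, 49)


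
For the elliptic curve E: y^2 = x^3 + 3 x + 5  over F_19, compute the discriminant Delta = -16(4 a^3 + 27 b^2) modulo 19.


4 a^3 + 27 b^2 = 4*3^3 + 27*5^2 = 108 + 675 = 783
Delta = -16 * (783) = -12528
Delta mod 19 = 12

Delta = 12 (mod 19)


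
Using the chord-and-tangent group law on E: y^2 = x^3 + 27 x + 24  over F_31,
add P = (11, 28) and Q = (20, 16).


P != Q, so use the chord formula.
s = (y2 - y1) / (x2 - x1) = (19) / (9) mod 31 = 9
x3 = s^2 - x1 - x2 mod 31 = 9^2 - 11 - 20 = 19
y3 = s (x1 - x3) - y1 mod 31 = 9 * (11 - 19) - 28 = 24

P + Q = (19, 24)


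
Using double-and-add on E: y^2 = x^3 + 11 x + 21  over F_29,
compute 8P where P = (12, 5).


k = 8 = 1000_2 (binary, LSB first: 0001)
Double-and-add from P = (12, 5):
  bit 0 = 0: acc unchanged = O
  bit 1 = 0: acc unchanged = O
  bit 2 = 0: acc unchanged = O
  bit 3 = 1: acc = O + (16, 28) = (16, 28)

8P = (16, 28)


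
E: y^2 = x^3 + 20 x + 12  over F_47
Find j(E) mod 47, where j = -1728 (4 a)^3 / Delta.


Delta = -16(4 a^3 + 27 b^2) mod 47 = 38
-1728 * (4 a)^3 = -1728 * (4*20)^3 mod 47 = 37
j = 37 * 38^(-1) mod 47 = 22

j = 22 (mod 47)


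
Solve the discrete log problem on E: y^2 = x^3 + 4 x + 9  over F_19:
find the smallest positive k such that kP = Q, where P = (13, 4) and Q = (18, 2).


Enumerate multiples of P until we hit Q = (18, 2):
  1P = (13, 4)
  2P = (18, 2)
Match found at i = 2.

k = 2


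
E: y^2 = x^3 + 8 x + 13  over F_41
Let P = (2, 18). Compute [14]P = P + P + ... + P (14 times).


k = 14 = 1110_2 (binary, LSB first: 0111)
Double-and-add from P = (2, 18):
  bit 0 = 0: acc unchanged = O
  bit 1 = 1: acc = O + (12, 22) = (12, 22)
  bit 2 = 1: acc = (12, 22) + (35, 35) = (3, 33)
  bit 3 = 1: acc = (3, 33) + (28, 34) = (6, 21)

14P = (6, 21)


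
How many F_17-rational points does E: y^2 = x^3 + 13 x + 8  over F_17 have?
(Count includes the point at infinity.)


For each x in F_17, count y with y^2 = x^3 + 13 x + 8 mod 17:
  x = 0: RHS = 8, y in [5, 12]  -> 2 point(s)
  x = 2: RHS = 8, y in [5, 12]  -> 2 point(s)
  x = 6: RHS = 13, y in [8, 9]  -> 2 point(s)
  x = 7: RHS = 0, y in [0]  -> 1 point(s)
  x = 9: RHS = 4, y in [2, 15]  -> 2 point(s)
  x = 10: RHS = 16, y in [4, 13]  -> 2 point(s)
  x = 15: RHS = 8, y in [5, 12]  -> 2 point(s)
Affine points: 13. Add the point at infinity: total = 14.

#E(F_17) = 14


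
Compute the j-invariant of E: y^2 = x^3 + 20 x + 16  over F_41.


Delta = -16(4 a^3 + 27 b^2) mod 41 = 34
-1728 * (4 a)^3 = -1728 * (4*20)^3 mod 41 = 7
j = 7 * 34^(-1) mod 41 = 40

j = 40 (mod 41)


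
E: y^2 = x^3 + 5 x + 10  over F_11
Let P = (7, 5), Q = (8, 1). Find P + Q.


P != Q, so use the chord formula.
s = (y2 - y1) / (x2 - x1) = (7) / (1) mod 11 = 7
x3 = s^2 - x1 - x2 mod 11 = 7^2 - 7 - 8 = 1
y3 = s (x1 - x3) - y1 mod 11 = 7 * (7 - 1) - 5 = 4

P + Q = (1, 4)


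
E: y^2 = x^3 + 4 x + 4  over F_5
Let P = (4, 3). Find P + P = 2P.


Doubling: s = (3 x1^2 + a) / (2 y1)
s = (3*4^2 + 4) / (2*3) mod 5 = 2
x3 = s^2 - 2 x1 mod 5 = 2^2 - 2*4 = 1
y3 = s (x1 - x3) - y1 mod 5 = 2 * (4 - 1) - 3 = 3

2P = (1, 3)


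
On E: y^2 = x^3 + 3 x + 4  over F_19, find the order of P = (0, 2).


Compute successive multiples of P until we hit O:
  1P = (0, 2)
  2P = (16, 5)
  3P = (4, 2)
  4P = (15, 17)
  5P = (5, 12)
  6P = (18, 0)
  7P = (5, 7)
  8P = (15, 2)
  ... (continuing to 12P)
  12P = O

ord(P) = 12


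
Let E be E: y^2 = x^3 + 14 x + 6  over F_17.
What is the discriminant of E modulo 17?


4 a^3 + 27 b^2 = 4*14^3 + 27*6^2 = 10976 + 972 = 11948
Delta = -16 * (11948) = -191168
Delta mod 17 = 14

Delta = 14 (mod 17)


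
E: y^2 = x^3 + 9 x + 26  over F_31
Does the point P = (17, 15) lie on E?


Check whether y^2 = x^3 + 9 x + 26 (mod 31) for (x, y) = (17, 15).
LHS: y^2 = 15^2 mod 31 = 8
RHS: x^3 + 9 x + 26 = 17^3 + 9*17 + 26 mod 31 = 8
LHS = RHS

Yes, on the curve


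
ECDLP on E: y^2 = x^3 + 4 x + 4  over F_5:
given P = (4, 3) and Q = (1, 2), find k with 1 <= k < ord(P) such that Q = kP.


Enumerate multiples of P until we hit Q = (1, 2):
  1P = (4, 3)
  2P = (1, 3)
  3P = (0, 2)
  4P = (2, 0)
  5P = (0, 3)
  6P = (1, 2)
Match found at i = 6.

k = 6


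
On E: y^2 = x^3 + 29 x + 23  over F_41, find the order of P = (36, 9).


Compute successive multiples of P until we hit O:
  1P = (36, 9)
  2P = (12, 34)
  3P = (39, 30)
  4P = (15, 15)
  5P = (11, 19)
  6P = (4, 11)
  7P = (38, 27)
  8P = (7, 6)
  ... (continuing to 33P)
  33P = O

ord(P) = 33


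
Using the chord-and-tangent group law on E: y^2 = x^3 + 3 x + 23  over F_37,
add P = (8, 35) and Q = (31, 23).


P != Q, so use the chord formula.
s = (y2 - y1) / (x2 - x1) = (25) / (23) mod 37 = 22
x3 = s^2 - x1 - x2 mod 37 = 22^2 - 8 - 31 = 1
y3 = s (x1 - x3) - y1 mod 37 = 22 * (8 - 1) - 35 = 8

P + Q = (1, 8)


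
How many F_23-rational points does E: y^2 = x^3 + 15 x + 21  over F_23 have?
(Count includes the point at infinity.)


For each x in F_23, count y with y^2 = x^3 + 15 x + 21 mod 23:
  x = 2: RHS = 13, y in [6, 17]  -> 2 point(s)
  x = 3: RHS = 1, y in [1, 22]  -> 2 point(s)
  x = 7: RHS = 9, y in [3, 20]  -> 2 point(s)
  x = 8: RHS = 9, y in [3, 20]  -> 2 point(s)
  x = 14: RHS = 8, y in [10, 13]  -> 2 point(s)
  x = 19: RHS = 12, y in [9, 14]  -> 2 point(s)
  x = 20: RHS = 18, y in [8, 15]  -> 2 point(s)
  x = 21: RHS = 6, y in [11, 12]  -> 2 point(s)
Affine points: 16. Add the point at infinity: total = 17.

#E(F_23) = 17


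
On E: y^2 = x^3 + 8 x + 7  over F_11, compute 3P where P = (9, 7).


k = 3 = 11_2 (binary, LSB first: 11)
Double-and-add from P = (9, 7):
  bit 0 = 1: acc = O + (9, 7) = (9, 7)
  bit 1 = 1: acc = (9, 7) + (2, 3) = (1, 7)

3P = (1, 7)


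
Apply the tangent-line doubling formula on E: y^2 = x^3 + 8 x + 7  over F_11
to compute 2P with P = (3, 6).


Doubling: s = (3 x1^2 + a) / (2 y1)
s = (3*3^2 + 8) / (2*6) mod 11 = 2
x3 = s^2 - 2 x1 mod 11 = 2^2 - 2*3 = 9
y3 = s (x1 - x3) - y1 mod 11 = 2 * (3 - 9) - 6 = 4

2P = (9, 4)


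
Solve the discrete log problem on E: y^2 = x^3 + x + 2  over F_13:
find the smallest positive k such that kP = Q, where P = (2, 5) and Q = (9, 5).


Enumerate multiples of P until we hit Q = (9, 5):
  1P = (2, 5)
  2P = (9, 8)
  3P = (12, 0)
  4P = (9, 5)
Match found at i = 4.

k = 4


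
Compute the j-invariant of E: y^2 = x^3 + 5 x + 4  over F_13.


Delta = -16(4 a^3 + 27 b^2) mod 13 = 12
-1728 * (4 a)^3 = -1728 * (4*5)^3 mod 13 = 5
j = 5 * 12^(-1) mod 13 = 8

j = 8 (mod 13)


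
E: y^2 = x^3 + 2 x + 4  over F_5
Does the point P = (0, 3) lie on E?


Check whether y^2 = x^3 + 2 x + 4 (mod 5) for (x, y) = (0, 3).
LHS: y^2 = 3^2 mod 5 = 4
RHS: x^3 + 2 x + 4 = 0^3 + 2*0 + 4 mod 5 = 4
LHS = RHS

Yes, on the curve


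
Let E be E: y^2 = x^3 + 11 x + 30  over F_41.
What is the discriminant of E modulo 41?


4 a^3 + 27 b^2 = 4*11^3 + 27*30^2 = 5324 + 24300 = 29624
Delta = -16 * (29624) = -473984
Delta mod 41 = 17

Delta = 17 (mod 41)


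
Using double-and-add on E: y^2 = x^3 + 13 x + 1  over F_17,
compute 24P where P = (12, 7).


k = 24 = 11000_2 (binary, LSB first: 00011)
Double-and-add from P = (12, 7):
  bit 0 = 0: acc unchanged = O
  bit 1 = 0: acc unchanged = O
  bit 2 = 0: acc unchanged = O
  bit 3 = 1: acc = O + (1, 10) = (1, 10)
  bit 4 = 1: acc = (1, 10) + (0, 1) = (12, 10)

24P = (12, 10)


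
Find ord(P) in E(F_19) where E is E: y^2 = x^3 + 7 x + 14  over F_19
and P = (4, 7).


Compute successive multiples of P until we hit O:
  1P = (4, 7)
  2P = (18, 14)
  3P = (2, 13)
  4P = (3, 9)
  5P = (16, 17)
  6P = (15, 6)
  7P = (11, 4)
  8P = (10, 1)
  ... (continuing to 25P)
  25P = O

ord(P) = 25


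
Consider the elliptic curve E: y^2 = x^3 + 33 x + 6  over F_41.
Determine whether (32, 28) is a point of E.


Check whether y^2 = x^3 + 33 x + 6 (mod 41) for (x, y) = (32, 28).
LHS: y^2 = 28^2 mod 41 = 5
RHS: x^3 + 33 x + 6 = 32^3 + 33*32 + 6 mod 41 = 5
LHS = RHS

Yes, on the curve


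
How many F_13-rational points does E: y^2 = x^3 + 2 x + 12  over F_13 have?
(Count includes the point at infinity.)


For each x in F_13, count y with y^2 = x^3 + 2 x + 12 mod 13:
  x = 0: RHS = 12, y in [5, 8]  -> 2 point(s)
  x = 5: RHS = 4, y in [2, 11]  -> 2 point(s)
  x = 11: RHS = 0, y in [0]  -> 1 point(s)
  x = 12: RHS = 9, y in [3, 10]  -> 2 point(s)
Affine points: 7. Add the point at infinity: total = 8.

#E(F_13) = 8


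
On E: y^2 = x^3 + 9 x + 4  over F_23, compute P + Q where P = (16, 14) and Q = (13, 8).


P != Q, so use the chord formula.
s = (y2 - y1) / (x2 - x1) = (17) / (20) mod 23 = 2
x3 = s^2 - x1 - x2 mod 23 = 2^2 - 16 - 13 = 21
y3 = s (x1 - x3) - y1 mod 23 = 2 * (16 - 21) - 14 = 22

P + Q = (21, 22)


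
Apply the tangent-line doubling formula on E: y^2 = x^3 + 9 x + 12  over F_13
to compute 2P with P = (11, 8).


Doubling: s = (3 x1^2 + a) / (2 y1)
s = (3*11^2 + 9) / (2*8) mod 13 = 7
x3 = s^2 - 2 x1 mod 13 = 7^2 - 2*11 = 1
y3 = s (x1 - x3) - y1 mod 13 = 7 * (11 - 1) - 8 = 10

2P = (1, 10)


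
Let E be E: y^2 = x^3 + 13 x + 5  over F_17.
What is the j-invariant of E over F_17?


Delta = -16(4 a^3 + 27 b^2) mod 17 = 11
-1728 * (4 a)^3 = -1728 * (4*13)^3 mod 17 = 6
j = 6 * 11^(-1) mod 17 = 16

j = 16 (mod 17)


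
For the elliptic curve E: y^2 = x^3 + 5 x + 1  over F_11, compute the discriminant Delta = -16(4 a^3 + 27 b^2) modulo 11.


4 a^3 + 27 b^2 = 4*5^3 + 27*1^2 = 500 + 27 = 527
Delta = -16 * (527) = -8432
Delta mod 11 = 5

Delta = 5 (mod 11)


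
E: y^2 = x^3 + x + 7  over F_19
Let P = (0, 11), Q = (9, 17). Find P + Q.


P != Q, so use the chord formula.
s = (y2 - y1) / (x2 - x1) = (6) / (9) mod 19 = 7
x3 = s^2 - x1 - x2 mod 19 = 7^2 - 0 - 9 = 2
y3 = s (x1 - x3) - y1 mod 19 = 7 * (0 - 2) - 11 = 13

P + Q = (2, 13)


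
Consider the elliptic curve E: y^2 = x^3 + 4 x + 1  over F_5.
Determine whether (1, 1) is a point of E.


Check whether y^2 = x^3 + 4 x + 1 (mod 5) for (x, y) = (1, 1).
LHS: y^2 = 1^2 mod 5 = 1
RHS: x^3 + 4 x + 1 = 1^3 + 4*1 + 1 mod 5 = 1
LHS = RHS

Yes, on the curve


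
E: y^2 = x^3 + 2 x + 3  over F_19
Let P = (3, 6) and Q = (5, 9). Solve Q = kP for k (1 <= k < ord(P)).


Enumerate multiples of P until we hit Q = (5, 9):
  1P = (3, 6)
  2P = (10, 4)
  3P = (15, 11)
  4P = (5, 9)
Match found at i = 4.

k = 4


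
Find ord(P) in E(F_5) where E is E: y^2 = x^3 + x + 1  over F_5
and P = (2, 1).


Compute successive multiples of P until we hit O:
  1P = (2, 1)
  2P = (2, 4)
  3P = O

ord(P) = 3


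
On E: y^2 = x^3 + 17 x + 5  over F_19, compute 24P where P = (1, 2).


k = 24 = 11000_2 (binary, LSB first: 00011)
Double-and-add from P = (1, 2):
  bit 0 = 0: acc unchanged = O
  bit 1 = 0: acc unchanged = O
  bit 2 = 0: acc unchanged = O
  bit 3 = 1: acc = O + (17, 18) = (17, 18)
  bit 4 = 1: acc = (17, 18) + (10, 4) = (15, 5)

24P = (15, 5)


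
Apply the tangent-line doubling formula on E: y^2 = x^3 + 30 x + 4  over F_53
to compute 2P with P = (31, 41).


Doubling: s = (3 x1^2 + a) / (2 y1)
s = (3*31^2 + 30) / (2*41) mod 53 = 31
x3 = s^2 - 2 x1 mod 53 = 31^2 - 2*31 = 51
y3 = s (x1 - x3) - y1 mod 53 = 31 * (31 - 51) - 41 = 28

2P = (51, 28)


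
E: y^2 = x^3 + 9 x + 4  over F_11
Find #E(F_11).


For each x in F_11, count y with y^2 = x^3 + 9 x + 4 mod 11:
  x = 0: RHS = 4, y in [2, 9]  -> 2 point(s)
  x = 1: RHS = 3, y in [5, 6]  -> 2 point(s)
  x = 3: RHS = 3, y in [5, 6]  -> 2 point(s)
  x = 4: RHS = 5, y in [4, 7]  -> 2 point(s)
  x = 5: RHS = 9, y in [3, 8]  -> 2 point(s)
  x = 7: RHS = 3, y in [5, 6]  -> 2 point(s)
  x = 8: RHS = 5, y in [4, 7]  -> 2 point(s)
  x = 9: RHS = 0, y in [0]  -> 1 point(s)
  x = 10: RHS = 5, y in [4, 7]  -> 2 point(s)
Affine points: 17. Add the point at infinity: total = 18.

#E(F_11) = 18


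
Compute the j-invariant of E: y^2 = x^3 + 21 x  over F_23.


Delta = -16(4 a^3 + 27 b^2) mod 23 = 6
-1728 * (4 a)^3 = -1728 * (4*21)^3 mod 23 = 18
j = 18 * 6^(-1) mod 23 = 3

j = 3 (mod 23)


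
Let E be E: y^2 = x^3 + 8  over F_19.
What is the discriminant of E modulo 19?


4 a^3 + 27 b^2 = 4*0^3 + 27*8^2 = 0 + 1728 = 1728
Delta = -16 * (1728) = -27648
Delta mod 19 = 16

Delta = 16 (mod 19)


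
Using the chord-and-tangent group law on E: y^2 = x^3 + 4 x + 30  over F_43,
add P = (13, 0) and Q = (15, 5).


P != Q, so use the chord formula.
s = (y2 - y1) / (x2 - x1) = (5) / (2) mod 43 = 24
x3 = s^2 - x1 - x2 mod 43 = 24^2 - 13 - 15 = 32
y3 = s (x1 - x3) - y1 mod 43 = 24 * (13 - 32) - 0 = 17

P + Q = (32, 17)


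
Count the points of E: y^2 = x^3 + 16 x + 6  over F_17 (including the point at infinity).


For each x in F_17, count y with y^2 = x^3 + 16 x + 6 mod 17:
  x = 3: RHS = 13, y in [8, 9]  -> 2 point(s)
  x = 4: RHS = 15, y in [7, 10]  -> 2 point(s)
  x = 7: RHS = 2, y in [6, 11]  -> 2 point(s)
  x = 8: RHS = 0, y in [0]  -> 1 point(s)
  x = 11: RHS = 0, y in [0]  -> 1 point(s)
  x = 14: RHS = 16, y in [4, 13]  -> 2 point(s)
  x = 15: RHS = 0, y in [0]  -> 1 point(s)
Affine points: 11. Add the point at infinity: total = 12.

#E(F_17) = 12


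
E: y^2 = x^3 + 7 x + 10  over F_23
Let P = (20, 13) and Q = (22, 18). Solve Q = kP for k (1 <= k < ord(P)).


Enumerate multiples of P until we hit Q = (22, 18):
  1P = (20, 13)
  2P = (22, 18)
Match found at i = 2.

k = 2


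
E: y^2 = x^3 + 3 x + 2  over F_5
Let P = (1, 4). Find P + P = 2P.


Doubling: s = (3 x1^2 + a) / (2 y1)
s = (3*1^2 + 3) / (2*4) mod 5 = 2
x3 = s^2 - 2 x1 mod 5 = 2^2 - 2*1 = 2
y3 = s (x1 - x3) - y1 mod 5 = 2 * (1 - 2) - 4 = 4

2P = (2, 4)


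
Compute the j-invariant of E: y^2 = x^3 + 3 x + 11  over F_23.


Delta = -16(4 a^3 + 27 b^2) mod 23 = 4
-1728 * (4 a)^3 = -1728 * (4*3)^3 mod 23 = 14
j = 14 * 4^(-1) mod 23 = 15

j = 15 (mod 23)


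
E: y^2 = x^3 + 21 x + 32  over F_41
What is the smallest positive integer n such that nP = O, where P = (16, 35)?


Compute successive multiples of P until we hit O:
  1P = (16, 35)
  2P = (4, 37)
  3P = (29, 15)
  4P = (35, 10)
  5P = (40, 16)
  6P = (22, 21)
  7P = (13, 40)
  8P = (33, 7)
  ... (continuing to 44P)
  44P = O

ord(P) = 44


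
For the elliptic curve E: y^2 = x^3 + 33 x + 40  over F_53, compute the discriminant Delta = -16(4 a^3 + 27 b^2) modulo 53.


4 a^3 + 27 b^2 = 4*33^3 + 27*40^2 = 143748 + 43200 = 186948
Delta = -16 * (186948) = -2991168
Delta mod 53 = 46

Delta = 46 (mod 53)


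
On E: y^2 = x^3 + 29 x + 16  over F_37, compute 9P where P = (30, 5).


k = 9 = 1001_2 (binary, LSB first: 1001)
Double-and-add from P = (30, 5):
  bit 0 = 1: acc = O + (30, 5) = (30, 5)
  bit 1 = 0: acc unchanged = (30, 5)
  bit 2 = 0: acc unchanged = (30, 5)
  bit 3 = 1: acc = (30, 5) + (16, 5) = (28, 32)

9P = (28, 32)


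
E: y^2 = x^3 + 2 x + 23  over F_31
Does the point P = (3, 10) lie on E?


Check whether y^2 = x^3 + 2 x + 23 (mod 31) for (x, y) = (3, 10).
LHS: y^2 = 10^2 mod 31 = 7
RHS: x^3 + 2 x + 23 = 3^3 + 2*3 + 23 mod 31 = 25
LHS != RHS

No, not on the curve


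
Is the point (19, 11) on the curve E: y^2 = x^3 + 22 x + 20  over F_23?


Check whether y^2 = x^3 + 22 x + 20 (mod 23) for (x, y) = (19, 11).
LHS: y^2 = 11^2 mod 23 = 6
RHS: x^3 + 22 x + 20 = 19^3 + 22*19 + 20 mod 23 = 6
LHS = RHS

Yes, on the curve


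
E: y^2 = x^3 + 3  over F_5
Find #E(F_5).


For each x in F_5, count y with y^2 = x^3 + 0 x + 3 mod 5:
  x = 1: RHS = 4, y in [2, 3]  -> 2 point(s)
  x = 2: RHS = 1, y in [1, 4]  -> 2 point(s)
  x = 3: RHS = 0, y in [0]  -> 1 point(s)
Affine points: 5. Add the point at infinity: total = 6.

#E(F_5) = 6


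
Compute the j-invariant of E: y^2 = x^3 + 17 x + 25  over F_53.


Delta = -16(4 a^3 + 27 b^2) mod 53 = 52
-1728 * (4 a)^3 = -1728 * (4*17)^3 mod 53 = 14
j = 14 * 52^(-1) mod 53 = 39

j = 39 (mod 53)


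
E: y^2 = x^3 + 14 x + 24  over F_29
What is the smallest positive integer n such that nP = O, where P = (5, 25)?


Compute successive multiples of P until we hit O:
  1P = (5, 25)
  2P = (10, 27)
  3P = (13, 24)
  4P = (16, 9)
  5P = (7, 28)
  6P = (12, 8)
  7P = (25, 7)
  8P = (3, 8)
  ... (continuing to 39P)
  39P = O

ord(P) = 39


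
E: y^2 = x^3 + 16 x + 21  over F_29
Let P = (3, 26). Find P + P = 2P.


Doubling: s = (3 x1^2 + a) / (2 y1)
s = (3*3^2 + 16) / (2*26) mod 29 = 17
x3 = s^2 - 2 x1 mod 29 = 17^2 - 2*3 = 22
y3 = s (x1 - x3) - y1 mod 29 = 17 * (3 - 22) - 26 = 28

2P = (22, 28)


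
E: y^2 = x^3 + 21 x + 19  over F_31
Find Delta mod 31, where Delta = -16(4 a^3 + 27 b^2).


4 a^3 + 27 b^2 = 4*21^3 + 27*19^2 = 37044 + 9747 = 46791
Delta = -16 * (46791) = -748656
Delta mod 31 = 25

Delta = 25 (mod 31)


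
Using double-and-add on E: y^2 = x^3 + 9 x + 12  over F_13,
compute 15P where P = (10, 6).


k = 15 = 1111_2 (binary, LSB first: 1111)
Double-and-add from P = (10, 6):
  bit 0 = 1: acc = O + (10, 6) = (10, 6)
  bit 1 = 1: acc = (10, 6) + (2, 5) = (0, 5)
  bit 2 = 1: acc = (0, 5) + (6, 10) = (3, 12)
  bit 3 = 1: acc = (3, 12) + (1, 3) = (0, 8)

15P = (0, 8)


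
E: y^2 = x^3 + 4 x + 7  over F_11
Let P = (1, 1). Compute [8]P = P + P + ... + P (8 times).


k = 8 = 1000_2 (binary, LSB first: 0001)
Double-and-add from P = (1, 1):
  bit 0 = 0: acc unchanged = O
  bit 1 = 0: acc unchanged = O
  bit 2 = 0: acc unchanged = O
  bit 3 = 1: acc = O + (6, 7) = (6, 7)

8P = (6, 7)


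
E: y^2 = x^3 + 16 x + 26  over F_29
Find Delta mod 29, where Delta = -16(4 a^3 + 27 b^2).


4 a^3 + 27 b^2 = 4*16^3 + 27*26^2 = 16384 + 18252 = 34636
Delta = -16 * (34636) = -554176
Delta mod 29 = 14

Delta = 14 (mod 29)


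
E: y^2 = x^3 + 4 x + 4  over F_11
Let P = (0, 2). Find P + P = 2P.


Doubling: s = (3 x1^2 + a) / (2 y1)
s = (3*0^2 + 4) / (2*2) mod 11 = 1
x3 = s^2 - 2 x1 mod 11 = 1^2 - 2*0 = 1
y3 = s (x1 - x3) - y1 mod 11 = 1 * (0 - 1) - 2 = 8

2P = (1, 8)


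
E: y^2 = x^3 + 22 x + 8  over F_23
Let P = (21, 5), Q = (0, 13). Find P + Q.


P != Q, so use the chord formula.
s = (y2 - y1) / (x2 - x1) = (8) / (2) mod 23 = 4
x3 = s^2 - x1 - x2 mod 23 = 4^2 - 21 - 0 = 18
y3 = s (x1 - x3) - y1 mod 23 = 4 * (21 - 18) - 5 = 7

P + Q = (18, 7)


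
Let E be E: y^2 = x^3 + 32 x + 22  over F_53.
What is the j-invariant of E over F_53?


Delta = -16(4 a^3 + 27 b^2) mod 53 = 2
-1728 * (4 a)^3 = -1728 * (4*32)^3 mod 53 = 1
j = 1 * 2^(-1) mod 53 = 27

j = 27 (mod 53)


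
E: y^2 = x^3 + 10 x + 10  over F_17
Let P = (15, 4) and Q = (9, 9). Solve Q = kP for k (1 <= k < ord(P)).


Enumerate multiples of P until we hit Q = (9, 9):
  1P = (15, 4)
  2P = (2, 2)
  3P = (13, 12)
  4P = (5, 7)
  5P = (1, 2)
  6P = (9, 9)
Match found at i = 6.

k = 6


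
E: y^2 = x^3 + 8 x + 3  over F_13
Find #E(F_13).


For each x in F_13, count y with y^2 = x^3 + 8 x + 3 mod 13:
  x = 0: RHS = 3, y in [4, 9]  -> 2 point(s)
  x = 1: RHS = 12, y in [5, 8]  -> 2 point(s)
  x = 2: RHS = 1, y in [1, 12]  -> 2 point(s)
  x = 5: RHS = 12, y in [5, 8]  -> 2 point(s)
  x = 7: RHS = 12, y in [5, 8]  -> 2 point(s)
  x = 10: RHS = 4, y in [2, 11]  -> 2 point(s)
Affine points: 12. Add the point at infinity: total = 13.

#E(F_13) = 13


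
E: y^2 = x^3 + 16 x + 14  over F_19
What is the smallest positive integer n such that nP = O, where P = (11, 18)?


Compute successive multiples of P until we hit O:
  1P = (11, 18)
  2P = (2, 15)
  3P = (4, 16)
  4P = (13, 14)
  5P = (18, 15)
  6P = (15, 0)
  7P = (18, 4)
  8P = (13, 5)
  ... (continuing to 12P)
  12P = O

ord(P) = 12


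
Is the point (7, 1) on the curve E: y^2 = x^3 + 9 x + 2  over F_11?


Check whether y^2 = x^3 + 9 x + 2 (mod 11) for (x, y) = (7, 1).
LHS: y^2 = 1^2 mod 11 = 1
RHS: x^3 + 9 x + 2 = 7^3 + 9*7 + 2 mod 11 = 1
LHS = RHS

Yes, on the curve


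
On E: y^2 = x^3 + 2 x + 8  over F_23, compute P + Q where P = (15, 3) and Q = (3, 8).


P != Q, so use the chord formula.
s = (y2 - y1) / (x2 - x1) = (5) / (11) mod 23 = 13
x3 = s^2 - x1 - x2 mod 23 = 13^2 - 15 - 3 = 13
y3 = s (x1 - x3) - y1 mod 23 = 13 * (15 - 13) - 3 = 0

P + Q = (13, 0)


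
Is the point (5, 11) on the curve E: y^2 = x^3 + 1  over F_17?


Check whether y^2 = x^3 + 0 x + 1 (mod 17) for (x, y) = (5, 11).
LHS: y^2 = 11^2 mod 17 = 2
RHS: x^3 + 0 x + 1 = 5^3 + 0*5 + 1 mod 17 = 7
LHS != RHS

No, not on the curve


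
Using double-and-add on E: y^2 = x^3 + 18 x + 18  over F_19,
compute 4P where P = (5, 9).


k = 4 = 100_2 (binary, LSB first: 001)
Double-and-add from P = (5, 9):
  bit 0 = 0: acc unchanged = O
  bit 1 = 0: acc unchanged = O
  bit 2 = 1: acc = O + (13, 6) = (13, 6)

4P = (13, 6)


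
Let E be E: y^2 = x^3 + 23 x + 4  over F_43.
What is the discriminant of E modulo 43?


4 a^3 + 27 b^2 = 4*23^3 + 27*4^2 = 48668 + 432 = 49100
Delta = -16 * (49100) = -785600
Delta mod 43 = 10

Delta = 10 (mod 43)


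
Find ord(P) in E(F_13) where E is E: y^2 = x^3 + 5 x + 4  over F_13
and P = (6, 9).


Compute successive multiples of P until we hit O:
  1P = (6, 9)
  2P = (11, 8)
  3P = (8, 7)
  4P = (0, 11)
  5P = (10, 1)
  6P = (1, 7)
  7P = (2, 3)
  8P = (4, 7)
  ... (continuing to 17P)
  17P = O

ord(P) = 17


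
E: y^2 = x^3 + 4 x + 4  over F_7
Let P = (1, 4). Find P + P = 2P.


Doubling: s = (3 x1^2 + a) / (2 y1)
s = (3*1^2 + 4) / (2*4) mod 7 = 0
x3 = s^2 - 2 x1 mod 7 = 0^2 - 2*1 = 5
y3 = s (x1 - x3) - y1 mod 7 = 0 * (1 - 5) - 4 = 3

2P = (5, 3)


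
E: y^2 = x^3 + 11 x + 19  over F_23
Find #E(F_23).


For each x in F_23, count y with y^2 = x^3 + 11 x + 19 mod 23:
  x = 1: RHS = 8, y in [10, 13]  -> 2 point(s)
  x = 2: RHS = 3, y in [7, 16]  -> 2 point(s)
  x = 4: RHS = 12, y in [9, 14]  -> 2 point(s)
  x = 6: RHS = 2, y in [5, 18]  -> 2 point(s)
  x = 7: RHS = 2, y in [5, 18]  -> 2 point(s)
  x = 10: RHS = 2, y in [5, 18]  -> 2 point(s)
  x = 12: RHS = 16, y in [4, 19]  -> 2 point(s)
  x = 13: RHS = 13, y in [6, 17]  -> 2 point(s)
  x = 16: RHS = 13, y in [6, 17]  -> 2 point(s)
  x = 17: RHS = 13, y in [6, 17]  -> 2 point(s)
  x = 18: RHS = 0, y in [0]  -> 1 point(s)
  x = 19: RHS = 3, y in [7, 16]  -> 2 point(s)
  x = 21: RHS = 12, y in [9, 14]  -> 2 point(s)
Affine points: 25. Add the point at infinity: total = 26.

#E(F_23) = 26


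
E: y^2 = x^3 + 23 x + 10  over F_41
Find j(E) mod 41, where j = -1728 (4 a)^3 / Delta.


Delta = -16(4 a^3 + 27 b^2) mod 41 = 39
-1728 * (4 a)^3 = -1728 * (4*23)^3 mod 41 = 27
j = 27 * 39^(-1) mod 41 = 7

j = 7 (mod 41)


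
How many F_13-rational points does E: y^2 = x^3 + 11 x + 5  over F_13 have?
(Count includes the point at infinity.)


For each x in F_13, count y with y^2 = x^3 + 11 x + 5 mod 13:
  x = 1: RHS = 4, y in [2, 11]  -> 2 point(s)
  x = 2: RHS = 9, y in [3, 10]  -> 2 point(s)
  x = 3: RHS = 0, y in [0]  -> 1 point(s)
  x = 4: RHS = 9, y in [3, 10]  -> 2 point(s)
  x = 5: RHS = 3, y in [4, 9]  -> 2 point(s)
  x = 6: RHS = 1, y in [1, 12]  -> 2 point(s)
  x = 7: RHS = 9, y in [3, 10]  -> 2 point(s)
  x = 9: RHS = 1, y in [1, 12]  -> 2 point(s)
  x = 10: RHS = 10, y in [6, 7]  -> 2 point(s)
  x = 11: RHS = 1, y in [1, 12]  -> 2 point(s)
Affine points: 19. Add the point at infinity: total = 20.

#E(F_13) = 20


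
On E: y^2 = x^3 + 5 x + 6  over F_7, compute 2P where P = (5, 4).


Doubling: s = (3 x1^2 + a) / (2 y1)
s = (3*5^2 + 5) / (2*4) mod 7 = 3
x3 = s^2 - 2 x1 mod 7 = 3^2 - 2*5 = 6
y3 = s (x1 - x3) - y1 mod 7 = 3 * (5 - 6) - 4 = 0

2P = (6, 0)


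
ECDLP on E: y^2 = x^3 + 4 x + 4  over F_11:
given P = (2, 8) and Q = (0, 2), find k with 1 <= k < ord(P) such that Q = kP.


Enumerate multiples of P until we hit Q = (0, 2):
  1P = (2, 8)
  2P = (8, 8)
  3P = (1, 3)
  4P = (0, 2)
Match found at i = 4.

k = 4


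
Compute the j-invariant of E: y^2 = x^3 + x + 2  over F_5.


Delta = -16(4 a^3 + 27 b^2) mod 5 = 3
-1728 * (4 a)^3 = -1728 * (4*1)^3 mod 5 = 3
j = 3 * 3^(-1) mod 5 = 1

j = 1 (mod 5)


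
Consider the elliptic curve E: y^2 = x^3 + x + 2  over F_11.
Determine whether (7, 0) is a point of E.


Check whether y^2 = x^3 + 1 x + 2 (mod 11) for (x, y) = (7, 0).
LHS: y^2 = 0^2 mod 11 = 0
RHS: x^3 + 1 x + 2 = 7^3 + 1*7 + 2 mod 11 = 0
LHS = RHS

Yes, on the curve


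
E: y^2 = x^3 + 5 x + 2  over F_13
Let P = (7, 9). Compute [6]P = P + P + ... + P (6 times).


k = 6 = 110_2 (binary, LSB first: 011)
Double-and-add from P = (7, 9):
  bit 0 = 0: acc unchanged = O
  bit 1 = 1: acc = O + (9, 3) = (9, 3)
  bit 2 = 1: acc = (9, 3) + (12, 3) = (5, 10)

6P = (5, 10)


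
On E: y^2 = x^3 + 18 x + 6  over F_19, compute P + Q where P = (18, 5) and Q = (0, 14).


P != Q, so use the chord formula.
s = (y2 - y1) / (x2 - x1) = (9) / (1) mod 19 = 9
x3 = s^2 - x1 - x2 mod 19 = 9^2 - 18 - 0 = 6
y3 = s (x1 - x3) - y1 mod 19 = 9 * (18 - 6) - 5 = 8

P + Q = (6, 8)


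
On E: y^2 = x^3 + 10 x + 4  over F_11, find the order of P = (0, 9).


Compute successive multiples of P until we hit O:
  1P = (0, 9)
  2P = (9, 8)
  3P = (5, 5)
  4P = (4, 3)
  5P = (1, 9)
  6P = (10, 2)
  7P = (6, 4)
  8P = (6, 7)
  ... (continuing to 15P)
  15P = O

ord(P) = 15


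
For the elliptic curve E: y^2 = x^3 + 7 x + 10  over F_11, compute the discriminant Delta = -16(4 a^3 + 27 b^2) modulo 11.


4 a^3 + 27 b^2 = 4*7^3 + 27*10^2 = 1372 + 2700 = 4072
Delta = -16 * (4072) = -65152
Delta mod 11 = 1

Delta = 1 (mod 11)


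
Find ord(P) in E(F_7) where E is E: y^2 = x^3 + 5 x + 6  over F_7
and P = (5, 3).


Compute successive multiples of P until we hit O:
  1P = (5, 3)
  2P = (6, 0)
  3P = (5, 4)
  4P = O

ord(P) = 4


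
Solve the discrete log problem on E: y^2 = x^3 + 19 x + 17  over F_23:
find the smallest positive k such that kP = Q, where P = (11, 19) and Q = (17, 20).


Enumerate multiples of P until we hit Q = (17, 20):
  1P = (11, 19)
  2P = (17, 3)
  3P = (20, 5)
  4P = (16, 22)
  5P = (12, 8)
  6P = (6, 18)
  7P = (18, 21)
  8P = (3, 3)
  9P = (13, 0)
  10P = (3, 20)
  11P = (18, 2)
  12P = (6, 5)
  13P = (12, 15)
  14P = (16, 1)
  15P = (20, 18)
  16P = (17, 20)
Match found at i = 16.

k = 16


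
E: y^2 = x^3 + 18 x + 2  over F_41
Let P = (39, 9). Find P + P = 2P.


Doubling: s = (3 x1^2 + a) / (2 y1)
s = (3*39^2 + 18) / (2*9) mod 41 = 29
x3 = s^2 - 2 x1 mod 41 = 29^2 - 2*39 = 25
y3 = s (x1 - x3) - y1 mod 41 = 29 * (39 - 25) - 9 = 28

2P = (25, 28)


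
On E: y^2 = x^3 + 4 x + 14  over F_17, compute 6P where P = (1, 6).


k = 6 = 110_2 (binary, LSB first: 011)
Double-and-add from P = (1, 6):
  bit 0 = 0: acc unchanged = O
  bit 1 = 1: acc = O + (2, 9) = (2, 9)
  bit 2 = 1: acc = (2, 9) + (14, 3) = (14, 14)

6P = (14, 14)


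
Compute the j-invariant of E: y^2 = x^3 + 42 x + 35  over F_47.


Delta = -16(4 a^3 + 27 b^2) mod 47 = 30
-1728 * (4 a)^3 = -1728 * (4*42)^3 mod 47 = 31
j = 31 * 30^(-1) mod 47 = 12

j = 12 (mod 47)


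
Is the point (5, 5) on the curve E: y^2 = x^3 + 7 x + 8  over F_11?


Check whether y^2 = x^3 + 7 x + 8 (mod 11) for (x, y) = (5, 5).
LHS: y^2 = 5^2 mod 11 = 3
RHS: x^3 + 7 x + 8 = 5^3 + 7*5 + 8 mod 11 = 3
LHS = RHS

Yes, on the curve


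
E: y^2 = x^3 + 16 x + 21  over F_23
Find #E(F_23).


For each x in F_23, count y with y^2 = x^3 + 16 x + 21 mod 23:
  x = 3: RHS = 4, y in [2, 21]  -> 2 point(s)
  x = 7: RHS = 16, y in [4, 19]  -> 2 point(s)
  x = 10: RHS = 8, y in [10, 13]  -> 2 point(s)
  x = 12: RHS = 9, y in [3, 20]  -> 2 point(s)
  x = 15: RHS = 2, y in [5, 18]  -> 2 point(s)
  x = 16: RHS = 3, y in [7, 16]  -> 2 point(s)
  x = 17: RHS = 8, y in [10, 13]  -> 2 point(s)
  x = 18: RHS = 0, y in [0]  -> 1 point(s)
  x = 19: RHS = 8, y in [10, 13]  -> 2 point(s)
  x = 21: RHS = 4, y in [2, 21]  -> 2 point(s)
  x = 22: RHS = 4, y in [2, 21]  -> 2 point(s)
Affine points: 21. Add the point at infinity: total = 22.

#E(F_23) = 22


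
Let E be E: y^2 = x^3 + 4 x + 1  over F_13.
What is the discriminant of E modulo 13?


4 a^3 + 27 b^2 = 4*4^3 + 27*1^2 = 256 + 27 = 283
Delta = -16 * (283) = -4528
Delta mod 13 = 9

Delta = 9 (mod 13)


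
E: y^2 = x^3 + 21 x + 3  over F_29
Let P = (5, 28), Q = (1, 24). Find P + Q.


P != Q, so use the chord formula.
s = (y2 - y1) / (x2 - x1) = (25) / (25) mod 29 = 1
x3 = s^2 - x1 - x2 mod 29 = 1^2 - 5 - 1 = 24
y3 = s (x1 - x3) - y1 mod 29 = 1 * (5 - 24) - 28 = 11

P + Q = (24, 11)


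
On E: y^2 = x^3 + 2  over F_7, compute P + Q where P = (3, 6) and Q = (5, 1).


P != Q, so use the chord formula.
s = (y2 - y1) / (x2 - x1) = (2) / (2) mod 7 = 1
x3 = s^2 - x1 - x2 mod 7 = 1^2 - 3 - 5 = 0
y3 = s (x1 - x3) - y1 mod 7 = 1 * (3 - 0) - 6 = 4

P + Q = (0, 4)


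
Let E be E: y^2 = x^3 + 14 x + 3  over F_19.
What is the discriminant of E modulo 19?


4 a^3 + 27 b^2 = 4*14^3 + 27*3^2 = 10976 + 243 = 11219
Delta = -16 * (11219) = -179504
Delta mod 19 = 8

Delta = 8 (mod 19)


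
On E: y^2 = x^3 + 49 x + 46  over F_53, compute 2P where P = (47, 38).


Doubling: s = (3 x1^2 + a) / (2 y1)
s = (3*47^2 + 49) / (2*38) mod 53 = 46
x3 = s^2 - 2 x1 mod 53 = 46^2 - 2*47 = 8
y3 = s (x1 - x3) - y1 mod 53 = 46 * (47 - 8) - 38 = 7

2P = (8, 7)


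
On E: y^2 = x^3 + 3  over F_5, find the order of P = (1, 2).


Compute successive multiples of P until we hit O:
  1P = (1, 2)
  2P = (2, 1)
  3P = (3, 0)
  4P = (2, 4)
  5P = (1, 3)
  6P = O

ord(P) = 6


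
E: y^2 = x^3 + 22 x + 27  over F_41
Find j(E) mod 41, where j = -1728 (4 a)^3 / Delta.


Delta = -16(4 a^3 + 27 b^2) mod 41 = 23
-1728 * (4 a)^3 = -1728 * (4*22)^3 mod 41 = 16
j = 16 * 23^(-1) mod 41 = 31

j = 31 (mod 41)


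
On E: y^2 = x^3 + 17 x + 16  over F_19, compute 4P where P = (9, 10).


k = 4 = 100_2 (binary, LSB first: 001)
Double-and-add from P = (9, 10):
  bit 0 = 0: acc unchanged = O
  bit 1 = 0: acc unchanged = O
  bit 2 = 1: acc = O + (9, 9) = (9, 9)

4P = (9, 9)


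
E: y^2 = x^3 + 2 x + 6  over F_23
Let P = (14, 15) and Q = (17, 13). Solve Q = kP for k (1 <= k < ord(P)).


Enumerate multiples of P until we hit Q = (17, 13):
  1P = (14, 15)
  2P = (1, 3)
  3P = (3, 4)
  4P = (7, 15)
  5P = (2, 8)
  6P = (19, 7)
  7P = (22, 7)
  8P = (11, 5)
  9P = (4, 3)
  10P = (0, 11)
  11P = (18, 20)
  12P = (17, 10)
  13P = (5, 16)
  14P = (6, 2)
  15P = (6, 21)
  16P = (5, 7)
  17P = (17, 13)
Match found at i = 17.

k = 17


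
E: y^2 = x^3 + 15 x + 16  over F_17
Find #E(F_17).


For each x in F_17, count y with y^2 = x^3 + 15 x + 16 mod 17:
  x = 0: RHS = 16, y in [4, 13]  -> 2 point(s)
  x = 1: RHS = 15, y in [7, 10]  -> 2 point(s)
  x = 4: RHS = 4, y in [2, 15]  -> 2 point(s)
  x = 6: RHS = 16, y in [4, 13]  -> 2 point(s)
  x = 8: RHS = 2, y in [6, 11]  -> 2 point(s)
  x = 9: RHS = 13, y in [8, 9]  -> 2 point(s)
  x = 11: RHS = 16, y in [4, 13]  -> 2 point(s)
  x = 16: RHS = 0, y in [0]  -> 1 point(s)
Affine points: 15. Add the point at infinity: total = 16.

#E(F_17) = 16


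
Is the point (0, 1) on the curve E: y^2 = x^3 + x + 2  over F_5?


Check whether y^2 = x^3 + 1 x + 2 (mod 5) for (x, y) = (0, 1).
LHS: y^2 = 1^2 mod 5 = 1
RHS: x^3 + 1 x + 2 = 0^3 + 1*0 + 2 mod 5 = 2
LHS != RHS

No, not on the curve


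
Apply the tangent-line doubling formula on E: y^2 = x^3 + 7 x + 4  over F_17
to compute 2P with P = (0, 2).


Doubling: s = (3 x1^2 + a) / (2 y1)
s = (3*0^2 + 7) / (2*2) mod 17 = 6
x3 = s^2 - 2 x1 mod 17 = 6^2 - 2*0 = 2
y3 = s (x1 - x3) - y1 mod 17 = 6 * (0 - 2) - 2 = 3

2P = (2, 3)


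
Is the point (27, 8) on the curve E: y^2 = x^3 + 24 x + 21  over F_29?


Check whether y^2 = x^3 + 24 x + 21 (mod 29) for (x, y) = (27, 8).
LHS: y^2 = 8^2 mod 29 = 6
RHS: x^3 + 24 x + 21 = 27^3 + 24*27 + 21 mod 29 = 23
LHS != RHS

No, not on the curve


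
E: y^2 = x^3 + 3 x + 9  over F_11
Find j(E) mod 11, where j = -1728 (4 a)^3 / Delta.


Delta = -16(4 a^3 + 27 b^2) mod 11 = 9
-1728 * (4 a)^3 = -1728 * (4*3)^3 mod 11 = 10
j = 10 * 9^(-1) mod 11 = 6

j = 6 (mod 11)


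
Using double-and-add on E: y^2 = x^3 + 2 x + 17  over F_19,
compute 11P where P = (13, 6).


k = 11 = 1011_2 (binary, LSB first: 1101)
Double-and-add from P = (13, 6):
  bit 0 = 1: acc = O + (13, 6) = (13, 6)
  bit 1 = 1: acc = (13, 6) + (10, 12) = (0, 6)
  bit 2 = 0: acc unchanged = (0, 6)
  bit 3 = 1: acc = (0, 6) + (5, 0) = (1, 18)

11P = (1, 18)


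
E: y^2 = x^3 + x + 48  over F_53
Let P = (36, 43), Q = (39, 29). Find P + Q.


P != Q, so use the chord formula.
s = (y2 - y1) / (x2 - x1) = (39) / (3) mod 53 = 13
x3 = s^2 - x1 - x2 mod 53 = 13^2 - 36 - 39 = 41
y3 = s (x1 - x3) - y1 mod 53 = 13 * (36 - 41) - 43 = 51

P + Q = (41, 51)
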